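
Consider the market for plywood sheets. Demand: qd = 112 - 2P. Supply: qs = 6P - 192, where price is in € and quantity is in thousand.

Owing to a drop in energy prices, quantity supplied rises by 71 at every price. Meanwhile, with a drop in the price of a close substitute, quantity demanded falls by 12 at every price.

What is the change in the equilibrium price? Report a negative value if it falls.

-10.375

Before the shock: 112 - 2P = 6P - 192 ⇒ 304 = 8P ⇒ P = 38, q = 36.
The shock moves the curves to qd = 100 - 2P and qs = 6P - 121.
Equate the new curves: 100 - 2P = 6P - 121, giving 221 = 8P, P = 27.625, q = 44.75.
ΔP = 27.625 − 38 = -10.375.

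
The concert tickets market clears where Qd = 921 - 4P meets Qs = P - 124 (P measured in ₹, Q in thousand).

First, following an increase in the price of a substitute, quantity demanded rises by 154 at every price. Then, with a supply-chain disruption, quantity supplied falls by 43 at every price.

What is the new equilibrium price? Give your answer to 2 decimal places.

248.40

Before the shock: 921 - 4P = P - 124 ⇒ 1045 = 5P ⇒ P = 209, Q = 85.
The shock moves the curves to Qd = 1075 - 4P and Qs = P - 167.
New equilibrium: 1075 - 4P = P - 167 ⇒ 1242 = 5P ⇒ P = 248.4, Q = 81.4.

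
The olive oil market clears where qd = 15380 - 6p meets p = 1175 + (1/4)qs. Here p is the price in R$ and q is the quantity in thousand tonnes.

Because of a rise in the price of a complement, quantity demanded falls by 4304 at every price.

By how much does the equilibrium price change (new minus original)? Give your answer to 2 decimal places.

Original equilibrium: 15380 - 6p = 4p - 4700 gives 20080 = 10p, so p = 2008 and q = 3332.
The new curves are qd = 11076 - 6p (demand) and qs = 4p - 4700 (supply).
New equilibrium: 11076 - 6p = 4p - 4700 ⇒ 15776 = 10p ⇒ p = 1577.6, q = 1610.4.
Δp = 1577.6 − 2008 = -430.40.

-430.40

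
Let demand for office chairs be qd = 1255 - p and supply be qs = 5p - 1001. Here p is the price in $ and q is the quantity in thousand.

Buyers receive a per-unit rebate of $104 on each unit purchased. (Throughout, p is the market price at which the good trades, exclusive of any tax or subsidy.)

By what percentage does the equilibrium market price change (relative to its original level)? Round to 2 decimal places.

Initially, 1255 - p = 5p - 1001, so 2256 = 6p and p = 376, q = 879.
Since buyers' out-of-pocket price is the market price minus the rebate, the effective demand curve becomes qd = 1359 - p.
Setting them equal: 1359 - p = 5p - 1001 → 2360 = 6p, so p = 1180/3 ≈ 393.3333 and q = 2897/3 ≈ 965.6667.
%Δp = (393.3333 − 376) / 376 × 100 = +4.61%.

+4.61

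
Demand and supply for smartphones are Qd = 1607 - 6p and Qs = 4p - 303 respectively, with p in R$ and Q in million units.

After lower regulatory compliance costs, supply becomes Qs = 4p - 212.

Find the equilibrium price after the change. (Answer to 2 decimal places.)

181.90

Initially, 1607 - 6p = 4p - 303, so 1910 = 10p and p = 191, Q = 461.
The new curves are Qd = 1607 - 6p (demand) and Qs = 4p - 212 (supply).
Clearing the new market: 1607 - 6p = 4p - 212, so p = 181.9 and Q = 515.6.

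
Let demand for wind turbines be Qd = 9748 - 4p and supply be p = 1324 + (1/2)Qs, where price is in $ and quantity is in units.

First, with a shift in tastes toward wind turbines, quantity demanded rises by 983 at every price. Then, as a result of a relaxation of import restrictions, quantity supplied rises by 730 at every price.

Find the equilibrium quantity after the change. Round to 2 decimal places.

Original equilibrium: 9748 - 4p = 2p - 2648 gives 12396 = 6p, so p = 2066 and Q = 1484.
The shock moves the curves to Qd = 10731 - 4p and Qs = 2p - 1918.
Setting them equal: 10731 - 4p = 2p - 1918 → 12649 = 6p, so p = 12649/6 ≈ 2108.1667 and Q = 6895/3 ≈ 2298.3333.

2298.33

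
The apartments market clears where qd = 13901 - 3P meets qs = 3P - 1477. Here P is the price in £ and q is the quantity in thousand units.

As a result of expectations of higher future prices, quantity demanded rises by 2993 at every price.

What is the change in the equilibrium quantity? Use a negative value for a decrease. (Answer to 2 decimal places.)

+1496.50

Before the shock: 13901 - 3P = 3P - 1477 ⇒ 15378 = 6P ⇒ P = 2563, q = 6212.
The shock moves the curves to qd = 16894 - 3P and qs = 3P - 1477.
New equilibrium: 16894 - 3P = 3P - 1477 ⇒ 18371 = 6P ⇒ P = 18371/6 ≈ 3061.8333, q = 7708.5.
Δq = 7708.5 − 6212 = +1496.50.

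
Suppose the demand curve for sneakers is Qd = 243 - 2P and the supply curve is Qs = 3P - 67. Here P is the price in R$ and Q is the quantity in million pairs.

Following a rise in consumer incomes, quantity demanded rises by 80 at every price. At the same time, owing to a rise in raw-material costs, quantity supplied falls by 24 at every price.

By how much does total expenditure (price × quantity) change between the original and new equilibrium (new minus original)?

+5654.72

Initially, 243 - 2P = 3P - 67, so 310 = 5P and P = 62, Q = 119.
With the change applied: demand Qd = 323 - 2P, supply Qs = 3P - 91.
Setting them equal: 323 - 2P = 3P - 91 → 414 = 5P, so P = 82.8 and Q = 157.4.
Expenditure moves from 62×119 = 7378 to 82.8×157.4 = 13032.72; change = +5654.72.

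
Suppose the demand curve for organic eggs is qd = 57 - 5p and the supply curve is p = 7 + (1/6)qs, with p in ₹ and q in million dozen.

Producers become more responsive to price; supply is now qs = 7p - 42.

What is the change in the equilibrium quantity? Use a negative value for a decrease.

Before the shock: 57 - 5p = 6p - 42 ⇒ 99 = 11p ⇒ p = 9, q = 12.
After the shift, demand is qd = 57 - 5p and supply is qs = 7p - 42.
Setting them equal: 57 - 5p = 7p - 42 → 99 = 12p, so p = 8.25 and q = 15.75.
Δq = 15.75 − 12 = +3.75.

+3.75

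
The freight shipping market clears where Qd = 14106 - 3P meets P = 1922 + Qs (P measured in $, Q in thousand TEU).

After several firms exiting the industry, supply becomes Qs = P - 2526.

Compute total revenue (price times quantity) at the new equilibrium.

6785856

Solve the original market: 14106 - 3P = P - 1922, hence P = 4007 and Q = 2085.
The new curves are Qd = 14106 - 3P (demand) and Qs = P - 2526 (supply).
Setting them equal: 14106 - 3P = P - 2526 → 16632 = 4P, so P = 4158 and Q = 1632.
New expenditure = 4158 × 1632 = 6785856.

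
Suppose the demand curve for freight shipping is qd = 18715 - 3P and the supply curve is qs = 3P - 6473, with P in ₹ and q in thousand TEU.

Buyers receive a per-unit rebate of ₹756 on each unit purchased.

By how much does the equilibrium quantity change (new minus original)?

+1134

Before the shock: 18715 - 3P = 3P - 6473 ⇒ 25188 = 6P ⇒ P = 4198, q = 6121.
Since buyers' out-of-pocket price is the market price minus the rebate, the effective demand curve becomes qd = 20983 - 3P.
Clearing the new market: 20983 - 3P = 3P - 6473, so P = 4576 and q = 7255.
Δq = 7255 − 6121 = +1134.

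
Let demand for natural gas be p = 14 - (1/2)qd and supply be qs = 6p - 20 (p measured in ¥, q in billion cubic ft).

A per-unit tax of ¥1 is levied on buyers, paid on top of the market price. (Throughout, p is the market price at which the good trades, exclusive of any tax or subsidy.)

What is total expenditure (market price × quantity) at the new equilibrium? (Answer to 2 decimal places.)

83.38

Before the shock: 28 - 2p = 6p - 20 ⇒ 48 = 8p ⇒ p = 6, q = 16.
Since buyers pay the price plus the tax, the effective demand curve becomes qd = 26 - 2p.
Equate the new curves: 26 - 2p = 6p - 20, giving 46 = 8p, p = 5.75, q = 14.5.
New expenditure = 5.75 × 14.5 = 83.38.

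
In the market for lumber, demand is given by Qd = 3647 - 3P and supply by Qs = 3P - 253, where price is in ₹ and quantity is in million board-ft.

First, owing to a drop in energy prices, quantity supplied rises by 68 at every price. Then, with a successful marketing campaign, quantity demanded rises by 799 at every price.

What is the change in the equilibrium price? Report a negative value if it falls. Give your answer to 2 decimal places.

Initially, 3647 - 3P = 3P - 253, so 3900 = 6P and P = 650, Q = 1697.
The shock moves the curves to Qd = 4446 - 3P and Qs = 3P - 185.
New equilibrium: 4446 - 3P = 3P - 185 ⇒ 4631 = 6P ⇒ P = 4631/6 ≈ 771.8333, Q = 2130.5.
ΔP = 771.8333 − 650 = +121.83.

+121.83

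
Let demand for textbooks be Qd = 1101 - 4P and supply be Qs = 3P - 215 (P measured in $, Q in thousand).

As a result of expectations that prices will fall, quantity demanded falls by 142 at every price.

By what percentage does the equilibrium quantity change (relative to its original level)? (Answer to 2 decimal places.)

Initially, 1101 - 4P = 3P - 215, so 1316 = 7P and P = 188, Q = 349.
After the shift, demand is Qd = 959 - 4P and supply is Qs = 3P - 215.
New equilibrium: 959 - 4P = 3P - 215 ⇒ 1174 = 7P ⇒ P = 1174/7 ≈ 167.7143, Q = 2017/7 ≈ 288.1429.
%ΔQ = (288.1429 − 349) / 349 × 100 = -17.44%.

-17.44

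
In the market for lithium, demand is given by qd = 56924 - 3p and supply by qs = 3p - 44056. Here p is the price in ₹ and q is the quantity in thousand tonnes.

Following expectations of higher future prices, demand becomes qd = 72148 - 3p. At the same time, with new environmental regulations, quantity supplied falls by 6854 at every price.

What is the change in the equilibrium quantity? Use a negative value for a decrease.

Before the shock: 56924 - 3p = 3p - 44056 ⇒ 100980 = 6p ⇒ p = 16830, q = 6434.
After the shift, demand is qd = 72148 - 3p and supply is qs = 3p - 50910.
New equilibrium: 72148 - 3p = 3p - 50910 ⇒ 123058 = 6p ⇒ p = 61529/3 ≈ 20509.6667, q = 10619.
Δq = 10619 − 6434 = +4185.

+4185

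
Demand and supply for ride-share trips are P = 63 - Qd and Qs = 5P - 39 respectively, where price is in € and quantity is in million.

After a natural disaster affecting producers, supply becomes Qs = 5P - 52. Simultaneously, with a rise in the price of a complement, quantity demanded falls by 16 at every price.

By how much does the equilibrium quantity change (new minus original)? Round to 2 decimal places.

-15.50

Original equilibrium: 63 - P = 5P - 39 gives 102 = 6P, so P = 17 and Q = 46.
With the change applied: demand Qd = 47 - P, supply Qs = 5P - 52.
Equate the new curves: 47 - P = 5P - 52, giving 99 = 6P, P = 16.5, Q = 30.5.
ΔQ = 30.5 − 46 = -15.50.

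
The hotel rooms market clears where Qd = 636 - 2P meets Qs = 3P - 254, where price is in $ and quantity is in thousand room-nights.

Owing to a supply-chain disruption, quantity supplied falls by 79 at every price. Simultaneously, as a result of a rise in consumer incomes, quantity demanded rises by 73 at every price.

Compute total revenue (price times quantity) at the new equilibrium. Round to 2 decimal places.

60894.48

Original equilibrium: 636 - 2P = 3P - 254 gives 890 = 5P, so P = 178 and Q = 280.
The shock moves the curves to Qd = 709 - 2P and Qs = 3P - 333.
Clearing the new market: 709 - 2P = 3P - 333, so P = 208.4 and Q = 292.2.
New expenditure = 208.4 × 292.2 = 60894.48.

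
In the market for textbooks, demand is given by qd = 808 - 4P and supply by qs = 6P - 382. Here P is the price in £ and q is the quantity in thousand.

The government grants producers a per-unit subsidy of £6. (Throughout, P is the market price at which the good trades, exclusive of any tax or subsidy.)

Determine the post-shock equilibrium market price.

115.4

Initially, 808 - 4P = 6P - 382, so 1190 = 10P and P = 119, q = 332.
Since sellers receive the price plus the subsidy, the effective supply curve becomes qs = 6P - 346.
Equate the new curves: 808 - 4P = 6P - 346, giving 1154 = 10P, P = 115.4, q = 346.4.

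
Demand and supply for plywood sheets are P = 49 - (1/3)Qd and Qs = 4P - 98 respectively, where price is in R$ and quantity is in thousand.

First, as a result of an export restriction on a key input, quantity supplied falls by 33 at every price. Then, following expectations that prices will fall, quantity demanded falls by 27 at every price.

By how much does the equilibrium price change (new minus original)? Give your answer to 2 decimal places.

+0.86

Solve the original market: 147 - 3P = 4P - 98, hence P = 35 and Q = 42.
The new curves are Qd = 120 - 3P (demand) and Qs = 4P - 131 (supply).
Clearing the new market: 120 - 3P = 4P - 131, so P = 251/7 ≈ 35.8571 and Q = 87/7 ≈ 12.4286.
ΔP = 35.8571 − 35 = +0.86.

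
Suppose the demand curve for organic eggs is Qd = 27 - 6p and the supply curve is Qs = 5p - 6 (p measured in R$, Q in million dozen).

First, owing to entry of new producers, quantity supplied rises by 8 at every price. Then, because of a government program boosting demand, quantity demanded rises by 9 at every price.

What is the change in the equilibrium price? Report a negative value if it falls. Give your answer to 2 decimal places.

Before the shock: 27 - 6p = 5p - 6 ⇒ 33 = 11p ⇒ p = 3, Q = 9.
With the change applied: demand Qd = 36 - 6p, supply Qs = 5p + 2.
New equilibrium: 36 - 6p = 5p + 2 ⇒ 34 = 11p ⇒ p = 34/11 ≈ 3.0909, Q = 192/11 ≈ 17.4545.
Δp = 3.0909 − 3 = +0.09.

+0.09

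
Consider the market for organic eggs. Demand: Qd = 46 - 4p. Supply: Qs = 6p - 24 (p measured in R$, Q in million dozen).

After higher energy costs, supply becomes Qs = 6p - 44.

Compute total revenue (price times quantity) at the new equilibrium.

90

Original equilibrium: 46 - 4p = 6p - 24 gives 70 = 10p, so p = 7 and Q = 18.
The new curves are Qd = 46 - 4p (demand) and Qs = 6p - 44 (supply).
Setting them equal: 46 - 4p = 6p - 44 → 90 = 10p, so p = 9 and Q = 10.
New expenditure = 9 × 10 = 90.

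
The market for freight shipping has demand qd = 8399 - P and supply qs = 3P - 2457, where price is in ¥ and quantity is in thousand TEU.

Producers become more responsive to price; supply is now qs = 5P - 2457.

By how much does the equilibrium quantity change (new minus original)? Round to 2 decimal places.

+904.67

Initially, 8399 - P = 3P - 2457, so 10856 = 4P and P = 2714, q = 5685.
With the change applied: demand qd = 8399 - P, supply qs = 5P - 2457.
Equate the new curves: 8399 - P = 5P - 2457, giving 10856 = 6P, P = 5428/3 ≈ 1809.3333, q = 19769/3 ≈ 6589.6667.
Δq = 6589.6667 − 5685 = +904.67.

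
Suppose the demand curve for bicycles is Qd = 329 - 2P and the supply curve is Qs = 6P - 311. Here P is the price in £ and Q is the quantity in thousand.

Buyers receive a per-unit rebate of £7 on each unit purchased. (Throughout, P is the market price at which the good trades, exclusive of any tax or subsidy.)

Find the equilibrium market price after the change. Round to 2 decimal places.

Original equilibrium: 329 - 2P = 6P - 311 gives 640 = 8P, so P = 80 and Q = 169.
Since buyers' out-of-pocket price is the market price minus the rebate, the effective demand curve becomes Qd = 343 - 2P.
Clearing the new market: 343 - 2P = 6P - 311, so P = 81.75 and Q = 179.5.

81.75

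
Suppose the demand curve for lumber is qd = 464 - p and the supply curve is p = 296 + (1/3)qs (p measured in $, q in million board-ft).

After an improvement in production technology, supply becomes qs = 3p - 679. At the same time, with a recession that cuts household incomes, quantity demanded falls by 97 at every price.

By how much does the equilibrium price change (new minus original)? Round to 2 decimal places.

Before the shock: 464 - p = 3p - 888 ⇒ 1352 = 4p ⇒ p = 338, q = 126.
After the shift, demand is qd = 367 - p and supply is qs = 3p - 679.
Setting them equal: 367 - p = 3p - 679 → 1046 = 4p, so p = 261.5 and q = 105.5.
Δp = 261.5 − 338 = -76.50.

-76.50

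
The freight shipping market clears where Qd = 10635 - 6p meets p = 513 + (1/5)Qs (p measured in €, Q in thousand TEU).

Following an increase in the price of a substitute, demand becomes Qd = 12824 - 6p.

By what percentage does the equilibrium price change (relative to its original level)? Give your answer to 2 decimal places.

+16.58

Solve the original market: 10635 - 6p = 5p - 2565, hence p = 1200 and Q = 3435.
The shock moves the curves to Qd = 12824 - 6p and Qs = 5p - 2565.
Clearing the new market: 12824 - 6p = 5p - 2565, so p = 1399 and Q = 4430.
%Δp = (1399 − 1200) / 1200 × 100 = +16.58%.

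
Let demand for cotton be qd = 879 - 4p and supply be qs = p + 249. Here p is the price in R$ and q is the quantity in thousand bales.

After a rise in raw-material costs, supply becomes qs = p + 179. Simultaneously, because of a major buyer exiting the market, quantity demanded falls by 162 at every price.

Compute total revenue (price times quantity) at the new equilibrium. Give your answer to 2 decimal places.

Before the shock: 879 - 4p = p + 249 ⇒ 630 = 5p ⇒ p = 126, q = 375.
With the change applied: demand qd = 717 - 4p, supply qs = p + 179.
Clearing the new market: 717 - 4p = p + 179, so p = 107.6 and q = 286.6.
New expenditure = 107.6 × 286.6 = 30838.16.

30838.16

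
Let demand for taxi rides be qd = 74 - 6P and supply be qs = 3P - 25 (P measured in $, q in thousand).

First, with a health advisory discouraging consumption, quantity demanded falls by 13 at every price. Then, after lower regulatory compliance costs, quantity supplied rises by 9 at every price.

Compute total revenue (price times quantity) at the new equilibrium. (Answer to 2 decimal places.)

Solve the original market: 74 - 6P = 3P - 25, hence P = 11 and q = 8.
The new curves are qd = 61 - 6P (demand) and qs = 3P - 16 (supply).
Setting them equal: 61 - 6P = 3P - 16 → 77 = 9P, so P = 77/9 ≈ 8.5556 and q = 29/3 ≈ 9.6667.
New expenditure = 8.5556 × 9.6667 = 82.70.

82.70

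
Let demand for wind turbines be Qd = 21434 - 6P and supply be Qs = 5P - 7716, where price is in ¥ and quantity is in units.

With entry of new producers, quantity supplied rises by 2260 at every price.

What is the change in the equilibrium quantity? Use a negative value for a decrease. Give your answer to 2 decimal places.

Initially, 21434 - 6P = 5P - 7716, so 29150 = 11P and P = 2650, Q = 5534.
The shock moves the curves to Qd = 21434 - 6P and Qs = 5P - 5456.
Clearing the new market: 21434 - 6P = 5P - 5456, so P = 26890/11 ≈ 2444.5455 and Q = 74434/11 ≈ 6766.7273.
ΔQ = 6766.7273 − 5534 = +1232.73.

+1232.73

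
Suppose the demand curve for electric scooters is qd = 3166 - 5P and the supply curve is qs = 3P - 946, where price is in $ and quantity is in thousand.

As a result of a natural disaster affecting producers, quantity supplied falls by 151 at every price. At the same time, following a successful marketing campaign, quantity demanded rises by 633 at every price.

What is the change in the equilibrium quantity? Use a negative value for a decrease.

+143

Initially, 3166 - 5P = 3P - 946, so 4112 = 8P and P = 514, q = 596.
The shock moves the curves to qd = 3799 - 5P and qs = 3P - 1097.
Equate the new curves: 3799 - 5P = 3P - 1097, giving 4896 = 8P, P = 612, q = 739.
Δq = 739 − 596 = +143.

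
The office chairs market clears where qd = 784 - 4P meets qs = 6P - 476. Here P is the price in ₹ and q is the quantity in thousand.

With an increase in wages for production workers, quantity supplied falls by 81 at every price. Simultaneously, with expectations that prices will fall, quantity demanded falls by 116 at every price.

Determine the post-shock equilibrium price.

Before the shock: 784 - 4P = 6P - 476 ⇒ 1260 = 10P ⇒ P = 126, q = 280.
With the change applied: demand qd = 668 - 4P, supply qs = 6P - 557.
Clearing the new market: 668 - 4P = 6P - 557, so P = 122.5 and q = 178.

122.5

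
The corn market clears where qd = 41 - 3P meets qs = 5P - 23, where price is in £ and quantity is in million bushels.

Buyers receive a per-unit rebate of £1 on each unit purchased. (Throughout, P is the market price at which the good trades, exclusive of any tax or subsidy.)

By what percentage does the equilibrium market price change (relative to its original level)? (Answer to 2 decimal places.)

+4.69

Original equilibrium: 41 - 3P = 5P - 23 gives 64 = 8P, so P = 8 and q = 17.
Since buyers' out-of-pocket price is the market price minus the rebate, the effective demand curve becomes qd = 44 - 3P.
New equilibrium: 44 - 3P = 5P - 23 ⇒ 67 = 8P ⇒ P = 8.375, q = 18.875.
%ΔP = (8.375 − 8) / 8 × 100 = +4.69%.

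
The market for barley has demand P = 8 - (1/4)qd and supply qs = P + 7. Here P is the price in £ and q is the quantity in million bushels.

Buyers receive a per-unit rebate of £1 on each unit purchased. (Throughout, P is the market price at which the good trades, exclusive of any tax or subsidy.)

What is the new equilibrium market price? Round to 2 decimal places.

5.80

Original equilibrium: 32 - 4P = P + 7 gives 25 = 5P, so P = 5 and q = 12.
Since buyers' out-of-pocket price is the market price minus the rebate, the effective demand curve becomes qd = 36 - 4P.
Setting them equal: 36 - 4P = P + 7 → 29 = 5P, so P = 5.8 and q = 12.8.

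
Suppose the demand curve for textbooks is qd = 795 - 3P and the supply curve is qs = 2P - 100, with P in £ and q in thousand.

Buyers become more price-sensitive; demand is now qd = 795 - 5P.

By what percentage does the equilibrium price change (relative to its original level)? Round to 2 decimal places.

-28.57

Solve the original market: 795 - 3P = 2P - 100, hence P = 179 and q = 258.
The new curves are qd = 795 - 5P (demand) and qs = 2P - 100 (supply).
Equate the new curves: 795 - 5P = 2P - 100, giving 895 = 7P, P = 895/7 ≈ 127.8571, q = 1090/7 ≈ 155.7143.
%ΔP = (127.8571 − 179) / 179 × 100 = -28.57%.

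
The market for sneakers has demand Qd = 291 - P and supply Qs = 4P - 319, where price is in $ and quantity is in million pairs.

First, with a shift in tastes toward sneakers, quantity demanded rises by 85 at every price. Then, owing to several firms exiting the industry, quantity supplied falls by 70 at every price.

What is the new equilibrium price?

153

Solve the original market: 291 - P = 4P - 319, hence P = 122 and Q = 169.
With the change applied: demand Qd = 376 - P, supply Qs = 4P - 389.
Equate the new curves: 376 - P = 4P - 389, giving 765 = 5P, P = 153, Q = 223.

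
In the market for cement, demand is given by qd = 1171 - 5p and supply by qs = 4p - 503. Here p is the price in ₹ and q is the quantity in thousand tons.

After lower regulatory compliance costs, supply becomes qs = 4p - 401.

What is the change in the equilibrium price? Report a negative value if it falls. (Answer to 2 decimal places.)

Initially, 1171 - 5p = 4p - 503, so 1674 = 9p and p = 186, q = 241.
After the shift, demand is qd = 1171 - 5p and supply is qs = 4p - 401.
Setting them equal: 1171 - 5p = 4p - 401 → 1572 = 9p, so p = 524/3 ≈ 174.6667 and q = 893/3 ≈ 297.6667.
Δp = 174.6667 − 186 = -11.33.

-11.33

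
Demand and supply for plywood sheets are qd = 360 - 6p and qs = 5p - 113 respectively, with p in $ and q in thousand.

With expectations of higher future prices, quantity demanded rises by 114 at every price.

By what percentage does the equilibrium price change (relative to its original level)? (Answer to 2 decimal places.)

Initially, 360 - 6p = 5p - 113, so 473 = 11p and p = 43, q = 102.
The new curves are qd = 474 - 6p (demand) and qs = 5p - 113 (supply).
Setting them equal: 474 - 6p = 5p - 113 → 587 = 11p, so p = 587/11 ≈ 53.3636 and q = 1692/11 ≈ 153.8182.
%Δp = (53.3636 − 43) / 43 × 100 = +24.10%.

+24.10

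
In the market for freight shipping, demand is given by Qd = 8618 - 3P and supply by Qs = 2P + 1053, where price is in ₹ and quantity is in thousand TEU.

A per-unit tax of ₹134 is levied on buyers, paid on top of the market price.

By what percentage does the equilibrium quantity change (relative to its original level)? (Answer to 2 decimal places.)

Before the shock: 8618 - 3P = 2P + 1053 ⇒ 7565 = 5P ⇒ P = 1513, Q = 4079.
Since buyers pay the price plus the tax, the effective demand curve becomes Qd = 8216 - 3P.
Clearing the new market: 8216 - 3P = 2P + 1053, so P = 1432.6 and Q = 3918.2.
%ΔQ = (3918.2 − 4079) / 4079 × 100 = -3.94%.

-3.94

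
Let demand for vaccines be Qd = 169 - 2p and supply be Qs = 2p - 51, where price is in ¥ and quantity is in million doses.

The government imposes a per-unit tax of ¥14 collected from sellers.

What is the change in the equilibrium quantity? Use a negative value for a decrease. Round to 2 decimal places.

Solve the original market: 169 - 2p = 2p - 51, hence p = 55 and Q = 59.
Since sellers keep the price net of the tax, the effective supply curve becomes Qs = 2p - 79.
Clearing the new market: 169 - 2p = 2p - 79, so p = 62 and Q = 45.
ΔQ = 45 − 59 = -14.00.

-14.00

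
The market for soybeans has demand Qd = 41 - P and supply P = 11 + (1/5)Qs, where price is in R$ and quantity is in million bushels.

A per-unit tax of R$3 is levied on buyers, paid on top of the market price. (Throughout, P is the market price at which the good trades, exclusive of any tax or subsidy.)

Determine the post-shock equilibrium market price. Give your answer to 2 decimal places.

15.50

Solve the original market: 41 - P = 5P - 55, hence P = 16 and Q = 25.
Since buyers pay the price plus the tax, the effective demand curve becomes Qd = 38 - P.
Setting them equal: 38 - P = 5P - 55 → 93 = 6P, so P = 15.5 and Q = 22.5.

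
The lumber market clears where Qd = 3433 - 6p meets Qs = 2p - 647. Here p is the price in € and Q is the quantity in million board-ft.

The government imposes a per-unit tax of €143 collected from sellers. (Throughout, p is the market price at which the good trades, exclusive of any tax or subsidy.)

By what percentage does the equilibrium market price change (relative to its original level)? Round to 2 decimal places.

+7.01

Before the shock: 3433 - 6p = 2p - 647 ⇒ 4080 = 8p ⇒ p = 510, Q = 373.
Since sellers keep the price net of the tax, the effective supply curve becomes Qs = 2p - 933.
New equilibrium: 3433 - 6p = 2p - 933 ⇒ 4366 = 8p ⇒ p = 545.75, Q = 158.5.
%Δp = (545.75 − 510) / 510 × 100 = +7.01%.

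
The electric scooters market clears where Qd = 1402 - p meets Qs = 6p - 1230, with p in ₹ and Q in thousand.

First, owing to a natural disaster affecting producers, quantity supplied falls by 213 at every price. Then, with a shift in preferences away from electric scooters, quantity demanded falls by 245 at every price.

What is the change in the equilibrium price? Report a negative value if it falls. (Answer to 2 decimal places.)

Solve the original market: 1402 - p = 6p - 1230, hence p = 376 and Q = 1026.
The shock moves the curves to Qd = 1157 - p and Qs = 6p - 1443.
Setting them equal: 1157 - p = 6p - 1443 → 2600 = 7p, so p = 2600/7 ≈ 371.4286 and Q = 5499/7 ≈ 785.5714.
Δp = 371.4286 − 376 = -4.57.

-4.57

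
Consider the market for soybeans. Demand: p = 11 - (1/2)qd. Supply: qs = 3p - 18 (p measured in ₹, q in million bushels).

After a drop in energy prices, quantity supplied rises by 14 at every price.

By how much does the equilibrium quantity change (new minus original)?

Before the shock: 22 - 2p = 3p - 18 ⇒ 40 = 5p ⇒ p = 8, q = 6.
After the shift, demand is qd = 22 - 2p and supply is qs = 3p - 4.
New equilibrium: 22 - 2p = 3p - 4 ⇒ 26 = 5p ⇒ p = 5.2, q = 11.6.
Δq = 11.6 − 6 = +5.6.

+5.6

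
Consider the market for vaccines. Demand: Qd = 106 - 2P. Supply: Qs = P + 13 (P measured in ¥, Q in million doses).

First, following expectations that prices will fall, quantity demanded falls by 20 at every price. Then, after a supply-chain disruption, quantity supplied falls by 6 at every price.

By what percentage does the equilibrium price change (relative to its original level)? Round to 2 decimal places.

-15.05

Before the shock: 106 - 2P = P + 13 ⇒ 93 = 3P ⇒ P = 31, Q = 44.
After the shift, demand is Qd = 86 - 2P and supply is Qs = P + 7.
Clearing the new market: 86 - 2P = P + 7, so P = 79/3 ≈ 26.3333 and Q = 100/3 ≈ 33.3333.
%ΔP = (26.3333 − 31) / 31 × 100 = -15.05%.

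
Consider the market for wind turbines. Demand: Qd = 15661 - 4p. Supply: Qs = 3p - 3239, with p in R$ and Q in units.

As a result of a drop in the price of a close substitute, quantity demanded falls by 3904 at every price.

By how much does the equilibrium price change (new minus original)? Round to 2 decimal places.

-557.71

Original equilibrium: 15661 - 4p = 3p - 3239 gives 18900 = 7p, so p = 2700 and Q = 4861.
With the change applied: demand Qd = 11757 - 4p, supply Qs = 3p - 3239.
Setting them equal: 11757 - 4p = 3p - 3239 → 14996 = 7p, so p = 14996/7 ≈ 2142.2857 and Q = 22315/7 ≈ 3187.8571.
Δp = 2142.2857 − 2700 = -557.71.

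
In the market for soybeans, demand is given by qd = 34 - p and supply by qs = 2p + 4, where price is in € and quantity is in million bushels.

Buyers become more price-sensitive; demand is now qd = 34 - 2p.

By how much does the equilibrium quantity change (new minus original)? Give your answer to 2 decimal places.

-5.00

Original equilibrium: 34 - p = 2p + 4 gives 30 = 3p, so p = 10 and q = 24.
The new curves are qd = 34 - 2p (demand) and qs = 2p + 4 (supply).
Equate the new curves: 34 - 2p = 2p + 4, giving 30 = 4p, p = 7.5, q = 19.
Δq = 19 − 24 = -5.00.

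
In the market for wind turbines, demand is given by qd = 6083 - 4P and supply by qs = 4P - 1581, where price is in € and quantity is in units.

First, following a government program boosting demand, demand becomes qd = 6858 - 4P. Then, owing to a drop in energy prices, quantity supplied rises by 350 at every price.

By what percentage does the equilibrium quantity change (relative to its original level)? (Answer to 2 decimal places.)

+24.99

Solve the original market: 6083 - 4P = 4P - 1581, hence P = 958 and q = 2251.
The new curves are qd = 6858 - 4P (demand) and qs = 4P - 1231 (supply).
New equilibrium: 6858 - 4P = 4P - 1231 ⇒ 8089 = 8P ⇒ P = 1011.125, q = 2813.5.
%Δq = (2813.5 − 2251) / 2251 × 100 = +24.99%.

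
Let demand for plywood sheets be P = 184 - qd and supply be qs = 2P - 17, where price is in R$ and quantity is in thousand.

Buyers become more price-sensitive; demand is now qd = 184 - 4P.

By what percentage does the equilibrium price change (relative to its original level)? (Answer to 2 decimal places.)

Solve the original market: 184 - P = 2P - 17, hence P = 67 and q = 117.
The new curves are qd = 184 - 4P (demand) and qs = 2P - 17 (supply).
Equate the new curves: 184 - 4P = 2P - 17, giving 201 = 6P, P = 33.5, q = 50.
%ΔP = (33.5 − 67) / 67 × 100 = -50.00%.

-50.00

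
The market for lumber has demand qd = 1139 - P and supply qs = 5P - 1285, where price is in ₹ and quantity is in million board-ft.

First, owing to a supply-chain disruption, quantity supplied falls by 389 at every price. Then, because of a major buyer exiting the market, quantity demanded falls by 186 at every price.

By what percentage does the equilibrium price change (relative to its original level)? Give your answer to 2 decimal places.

+8.37

Initially, 1139 - P = 5P - 1285, so 2424 = 6P and P = 404, q = 735.
With the change applied: demand qd = 953 - P, supply qs = 5P - 1674.
Equate the new curves: 953 - P = 5P - 1674, giving 2627 = 6P, P = 2627/6 ≈ 437.8333, q = 3091/6 ≈ 515.1667.
%ΔP = (437.8333 − 404) / 404 × 100 = +8.37%.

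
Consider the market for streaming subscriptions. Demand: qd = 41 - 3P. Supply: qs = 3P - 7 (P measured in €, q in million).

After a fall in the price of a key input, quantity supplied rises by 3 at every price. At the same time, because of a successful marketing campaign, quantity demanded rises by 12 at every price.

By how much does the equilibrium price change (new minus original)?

Solve the original market: 41 - 3P = 3P - 7, hence P = 8 and q = 17.
After the shift, demand is qd = 53 - 3P and supply is qs = 3P - 4.
New equilibrium: 53 - 3P = 3P - 4 ⇒ 57 = 6P ⇒ P = 9.5, q = 24.5.
ΔP = 9.5 − 8 = +1.5.

+1.5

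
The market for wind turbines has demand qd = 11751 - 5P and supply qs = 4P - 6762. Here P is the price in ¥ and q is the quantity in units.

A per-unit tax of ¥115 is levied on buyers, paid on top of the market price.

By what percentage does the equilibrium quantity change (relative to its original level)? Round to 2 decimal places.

-17.43

Initially, 11751 - 5P = 4P - 6762, so 18513 = 9P and P = 2057, q = 1466.
Since buyers pay the price plus the tax, the effective demand curve becomes qd = 11176 - 5P.
New equilibrium: 11176 - 5P = 4P - 6762 ⇒ 17938 = 9P ⇒ P = 17938/9 ≈ 1993.1111, q = 10894/9 ≈ 1210.4444.
%Δq = (1210.4444 − 1466) / 1466 × 100 = -17.43%.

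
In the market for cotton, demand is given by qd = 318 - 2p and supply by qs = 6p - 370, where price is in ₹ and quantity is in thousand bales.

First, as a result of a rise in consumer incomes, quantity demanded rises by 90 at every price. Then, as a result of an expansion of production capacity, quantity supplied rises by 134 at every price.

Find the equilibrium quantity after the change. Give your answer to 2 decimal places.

247.00

Initially, 318 - 2p = 6p - 370, so 688 = 8p and p = 86, q = 146.
The shock moves the curves to qd = 408 - 2p and qs = 6p - 236.
Setting them equal: 408 - 2p = 6p - 236 → 644 = 8p, so p = 80.5 and q = 247.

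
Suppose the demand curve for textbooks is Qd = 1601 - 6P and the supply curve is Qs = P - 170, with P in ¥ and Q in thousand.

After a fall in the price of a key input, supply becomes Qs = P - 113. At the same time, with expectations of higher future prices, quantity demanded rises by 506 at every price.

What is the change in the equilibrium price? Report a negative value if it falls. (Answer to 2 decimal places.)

+64.14

Original equilibrium: 1601 - 6P = P - 170 gives 1771 = 7P, so P = 253 and Q = 83.
The new curves are Qd = 2107 - 6P (demand) and Qs = P - 113 (supply).
Clearing the new market: 2107 - 6P = P - 113, so P = 2220/7 ≈ 317.1429 and Q = 1429/7 ≈ 204.1429.
ΔP = 317.1429 − 253 = +64.14.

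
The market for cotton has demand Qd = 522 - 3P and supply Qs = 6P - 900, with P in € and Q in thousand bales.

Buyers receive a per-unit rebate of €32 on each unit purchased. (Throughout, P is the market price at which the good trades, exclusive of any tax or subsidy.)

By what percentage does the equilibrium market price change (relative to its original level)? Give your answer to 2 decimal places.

Solve the original market: 522 - 3P = 6P - 900, hence P = 158 and Q = 48.
Since buyers' out-of-pocket price is the market price minus the rebate, the effective demand curve becomes Qd = 618 - 3P.
Setting them equal: 618 - 3P = 6P - 900 → 1518 = 9P, so P = 506/3 ≈ 168.6667 and Q = 112.
%ΔP = (168.6667 − 158) / 158 × 100 = +6.75%.

+6.75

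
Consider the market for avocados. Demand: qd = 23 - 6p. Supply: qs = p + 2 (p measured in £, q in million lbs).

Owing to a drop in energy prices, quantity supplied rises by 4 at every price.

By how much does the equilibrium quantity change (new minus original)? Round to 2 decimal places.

Initially, 23 - 6p = p + 2, so 21 = 7p and p = 3, q = 5.
The shock moves the curves to qd = 23 - 6p and qs = p + 6.
Clearing the new market: 23 - 6p = p + 6, so p = 17/7 ≈ 2.4286 and q = 59/7 ≈ 8.4286.
Δq = 8.4286 − 5 = +3.43.

+3.43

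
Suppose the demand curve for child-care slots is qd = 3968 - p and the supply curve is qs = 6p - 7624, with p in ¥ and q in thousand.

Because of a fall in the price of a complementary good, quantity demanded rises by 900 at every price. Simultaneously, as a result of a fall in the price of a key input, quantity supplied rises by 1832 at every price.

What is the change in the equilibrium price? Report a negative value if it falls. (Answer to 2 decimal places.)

-133.14

Original equilibrium: 3968 - p = 6p - 7624 gives 11592 = 7p, so p = 1656 and q = 2312.
The shock moves the curves to qd = 4868 - p and qs = 6p - 5792.
Equate the new curves: 4868 - p = 6p - 5792, giving 10660 = 7p, p = 10660/7 ≈ 1522.8571, q = 23416/7 ≈ 3345.1429.
Δp = 1522.8571 − 1656 = -133.14.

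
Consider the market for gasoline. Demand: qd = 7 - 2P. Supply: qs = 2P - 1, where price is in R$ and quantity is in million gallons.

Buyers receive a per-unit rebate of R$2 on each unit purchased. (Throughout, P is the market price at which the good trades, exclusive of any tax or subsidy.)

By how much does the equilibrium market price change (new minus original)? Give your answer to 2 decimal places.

+1.00

Before the shock: 7 - 2P = 2P - 1 ⇒ 8 = 4P ⇒ P = 2, q = 3.
Since buyers' out-of-pocket price is the market price minus the rebate, the effective demand curve becomes qd = 11 - 2P.
New equilibrium: 11 - 2P = 2P - 1 ⇒ 12 = 4P ⇒ P = 3, q = 5.
ΔP = 3 − 2 = +1.00.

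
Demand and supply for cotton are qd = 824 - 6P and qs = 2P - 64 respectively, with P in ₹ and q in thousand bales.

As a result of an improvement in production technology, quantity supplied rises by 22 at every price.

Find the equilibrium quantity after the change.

Original equilibrium: 824 - 6P = 2P - 64 gives 888 = 8P, so P = 111 and q = 158.
With the change applied: demand qd = 824 - 6P, supply qs = 2P - 42.
New equilibrium: 824 - 6P = 2P - 42 ⇒ 866 = 8P ⇒ P = 108.25, q = 174.5.

174.5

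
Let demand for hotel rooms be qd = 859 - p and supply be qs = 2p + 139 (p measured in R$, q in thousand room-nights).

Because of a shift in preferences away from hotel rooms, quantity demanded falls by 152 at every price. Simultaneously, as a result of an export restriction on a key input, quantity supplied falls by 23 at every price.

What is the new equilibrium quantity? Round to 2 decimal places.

Original equilibrium: 859 - p = 2p + 139 gives 720 = 3p, so p = 240 and q = 619.
The shock moves the curves to qd = 707 - p and qs = 2p + 116.
Equate the new curves: 707 - p = 2p + 116, giving 591 = 3p, p = 197, q = 510.

510.00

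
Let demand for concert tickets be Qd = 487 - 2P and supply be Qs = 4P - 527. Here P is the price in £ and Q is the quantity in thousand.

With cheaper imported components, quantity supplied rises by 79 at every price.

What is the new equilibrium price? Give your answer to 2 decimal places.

Solve the original market: 487 - 2P = 4P - 527, hence P = 169 and Q = 149.
After the shift, demand is Qd = 487 - 2P and supply is Qs = 4P - 448.
Equate the new curves: 487 - 2P = 4P - 448, giving 935 = 6P, P = 935/6 ≈ 155.8333, Q = 526/3 ≈ 175.3333.

155.83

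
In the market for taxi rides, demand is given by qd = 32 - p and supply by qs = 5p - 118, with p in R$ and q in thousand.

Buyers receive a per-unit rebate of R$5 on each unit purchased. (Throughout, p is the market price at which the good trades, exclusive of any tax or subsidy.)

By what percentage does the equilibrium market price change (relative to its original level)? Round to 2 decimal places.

Original equilibrium: 32 - p = 5p - 118 gives 150 = 6p, so p = 25 and q = 7.
Since buyers' out-of-pocket price is the market price minus the rebate, the effective demand curve becomes qd = 37 - p.
Clearing the new market: 37 - p = 5p - 118, so p = 155/6 ≈ 25.8333 and q = 67/6 ≈ 11.1667.
%Δp = (25.8333 − 25) / 25 × 100 = +3.33%.

+3.33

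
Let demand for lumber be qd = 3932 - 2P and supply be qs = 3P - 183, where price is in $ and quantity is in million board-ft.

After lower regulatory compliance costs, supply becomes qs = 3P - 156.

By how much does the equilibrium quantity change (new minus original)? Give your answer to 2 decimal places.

+10.80

Solve the original market: 3932 - 2P = 3P - 183, hence P = 823 and q = 2286.
With the change applied: demand qd = 3932 - 2P, supply qs = 3P - 156.
New equilibrium: 3932 - 2P = 3P - 156 ⇒ 4088 = 5P ⇒ P = 817.6, q = 2296.8.
Δq = 2296.8 − 2286 = +10.80.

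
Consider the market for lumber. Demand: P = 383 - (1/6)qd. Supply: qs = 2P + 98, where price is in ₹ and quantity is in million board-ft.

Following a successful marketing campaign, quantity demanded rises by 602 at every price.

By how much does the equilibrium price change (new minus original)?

+75.25

Initially, 2298 - 6P = 2P + 98, so 2200 = 8P and P = 275, q = 648.
After the shift, demand is qd = 2900 - 6P and supply is qs = 2P + 98.
Setting them equal: 2900 - 6P = 2P + 98 → 2802 = 8P, so P = 350.25 and q = 798.5.
ΔP = 350.25 − 275 = +75.25.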